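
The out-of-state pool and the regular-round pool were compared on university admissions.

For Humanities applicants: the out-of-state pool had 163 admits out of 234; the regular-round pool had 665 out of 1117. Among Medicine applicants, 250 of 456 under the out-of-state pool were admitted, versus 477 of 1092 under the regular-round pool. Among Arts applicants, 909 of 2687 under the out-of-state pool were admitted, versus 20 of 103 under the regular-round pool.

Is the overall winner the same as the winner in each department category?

No

Humanities: the out-of-state pool 163/234 = 69.7%, the regular-round pool 665/1117 = 59.5% → the out-of-state pool
Medicine: the out-of-state pool 250/456 = 54.8%, the regular-round pool 477/1092 = 43.7% → the out-of-state pool
Arts: the out-of-state pool 909/2687 = 33.8%, the regular-round pool 20/103 = 19.4% → the out-of-state pool
Overall: the out-of-state pool 1322/3377 = 39.1%, the regular-round pool 1162/2312 = 50.3% → the regular-round pool
The out-of-state pool wins each department group but the regular-round pool wins overall — the comparison reverses. The out-of-state pool's applicants skew toward Arts, which has a lower base rate.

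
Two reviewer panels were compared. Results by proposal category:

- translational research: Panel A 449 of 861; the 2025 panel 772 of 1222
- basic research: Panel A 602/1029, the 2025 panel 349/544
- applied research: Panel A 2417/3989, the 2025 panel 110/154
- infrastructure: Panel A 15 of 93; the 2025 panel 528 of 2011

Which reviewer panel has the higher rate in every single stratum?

Translational research: Panel A 449/861 = 52.1%, the 2025 panel 772/1222 = 63.2% → the 2025 panel
Basic research: Panel A 602/1029 = 58.5%, the 2025 panel 349/544 = 64.2% → the 2025 panel
Applied research: Panel A 2417/3989 = 60.6%, the 2025 panel 110/154 = 71.4% → the 2025 panel
Infrastructure: Panel A 15/93 = 16.1%, the 2025 panel 528/2011 = 26.3% → the 2025 panel
The 2025 panel has the higher rate in all 4 groups.

the 2025 panel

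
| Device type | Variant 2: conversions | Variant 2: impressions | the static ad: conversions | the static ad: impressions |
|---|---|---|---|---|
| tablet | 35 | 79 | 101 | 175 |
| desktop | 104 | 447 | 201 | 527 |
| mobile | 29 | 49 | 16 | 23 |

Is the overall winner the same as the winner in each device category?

Yes

Tablet: Variant 2 35/79 = 44.3%, the static ad 101/175 = 57.7% → the static ad
Desktop: Variant 2 104/447 = 23.3%, the static ad 201/527 = 38.1% → the static ad
Mobile: Variant 2 29/49 = 59.2%, the static ad 16/23 = 69.6% → the static ad
Overall: Variant 2 168/575 = 29.2%, the static ad 318/725 = 43.9% → the static ad
The static ad wins overall and in every device group — no reversal.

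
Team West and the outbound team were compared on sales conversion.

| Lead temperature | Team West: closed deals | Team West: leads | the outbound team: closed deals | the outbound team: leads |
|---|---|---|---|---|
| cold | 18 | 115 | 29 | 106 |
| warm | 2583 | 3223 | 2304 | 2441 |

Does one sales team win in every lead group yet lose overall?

Cold: Team West 18/115 = 15.7%, the outbound team 29/106 = 27.4% → the outbound team
Warm: Team West 2583/3223 = 80.1%, the outbound team 2304/2441 = 94.4% → the outbound team
Overall: Team West 2601/3338 = 77.9%, the outbound team 2333/2547 = 91.6% → the outbound team
The outbound team wins overall and in every lead group — no reversal.

No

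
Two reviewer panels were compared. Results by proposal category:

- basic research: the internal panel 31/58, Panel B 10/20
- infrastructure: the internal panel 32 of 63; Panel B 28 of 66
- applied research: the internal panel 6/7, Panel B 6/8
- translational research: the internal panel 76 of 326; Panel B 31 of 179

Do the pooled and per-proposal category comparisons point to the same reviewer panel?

Yes

Basic research: the internal panel 31/58 = 53.4%, Panel B 10/20 = 50.0% → the internal panel
Infrastructure: the internal panel 32/63 = 50.8%, Panel B 28/66 = 42.4% → the internal panel
Applied research: the internal panel 6/7 = 85.7%, Panel B 6/8 = 75.0% → the internal panel
Translational research: the internal panel 76/326 = 23.3%, Panel B 31/179 = 17.3% → the internal panel
Overall: the internal panel 145/454 = 31.9%, Panel B 75/273 = 27.5% → the internal panel
The internal panel wins overall and in every proposal group — no reversal.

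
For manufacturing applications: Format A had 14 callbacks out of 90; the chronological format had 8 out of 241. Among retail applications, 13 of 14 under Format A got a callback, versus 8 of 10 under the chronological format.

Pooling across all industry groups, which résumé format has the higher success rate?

Format A

Manufacturing: Format A 14/90 = 15.6%, the chronological format 8/241 = 3.3% → Format A
Retail: Format A 13/14 = 92.9%, the chronological format 8/10 = 80.0% → Format A
Overall: Format A 27/104 = 26.0%, the chronological format 16/251 = 6.4% → Format A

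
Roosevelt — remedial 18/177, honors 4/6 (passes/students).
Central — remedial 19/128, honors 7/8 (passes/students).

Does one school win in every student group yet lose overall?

Remedial: Roosevelt 18/177 = 10.2%, Central 19/128 = 14.8% → Central
Honors: Roosevelt 4/6 = 66.7%, Central 7/8 = 87.5% → Central
Overall: Roosevelt 22/183 = 12.0%, Central 26/136 = 19.1% → Central
Central wins overall and in every student group — no reversal.

No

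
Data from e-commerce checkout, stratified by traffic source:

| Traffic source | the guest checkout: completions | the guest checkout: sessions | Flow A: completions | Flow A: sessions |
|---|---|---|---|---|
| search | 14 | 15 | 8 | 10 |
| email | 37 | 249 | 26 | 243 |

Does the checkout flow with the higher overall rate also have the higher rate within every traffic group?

Yes

Search: the guest checkout 14/15 = 93.3%, Flow A 8/10 = 80.0% → the guest checkout
Email: the guest checkout 37/249 = 14.9%, Flow A 26/243 = 10.7% → the guest checkout
Overall: the guest checkout 51/264 = 19.3%, Flow A 34/253 = 13.4% → the guest checkout
The guest checkout wins overall and in every traffic group — no reversal.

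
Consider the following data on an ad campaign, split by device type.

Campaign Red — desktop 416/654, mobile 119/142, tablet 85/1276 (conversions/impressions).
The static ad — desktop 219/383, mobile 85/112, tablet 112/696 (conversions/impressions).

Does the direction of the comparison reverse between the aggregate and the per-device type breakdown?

No

Desktop: Campaign Red 416/654 = 63.6%, the static ad 219/383 = 57.2% → Campaign Red
Mobile: Campaign Red 119/142 = 83.8%, the static ad 85/112 = 75.9% → Campaign Red
Tablet: Campaign Red 85/1276 = 6.7%, the static ad 112/696 = 16.1% → the static ad
Overall: Campaign Red 620/2072 = 29.9%, the static ad 416/1191 = 34.9% → the static ad
Neither sweeps: Campaign Red wins 2 of 3 groups, the static ad wins 1. The static ad wins overall but not every group — no Simpson reversal.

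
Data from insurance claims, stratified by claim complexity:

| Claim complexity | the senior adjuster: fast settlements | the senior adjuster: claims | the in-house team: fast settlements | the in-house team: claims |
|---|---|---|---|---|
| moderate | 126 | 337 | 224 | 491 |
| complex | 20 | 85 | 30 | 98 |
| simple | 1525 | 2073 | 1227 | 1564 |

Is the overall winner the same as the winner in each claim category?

Yes

Moderate: the senior adjuster 126/337 = 37.4%, the in-house team 224/491 = 45.6% → the in-house team
Complex: the senior adjuster 20/85 = 23.5%, the in-house team 30/98 = 30.6% → the in-house team
Simple: the senior adjuster 1525/2073 = 73.6%, the in-house team 1227/1564 = 78.5% → the in-house team
Overall: the senior adjuster 1671/2495 = 67.0%, the in-house team 1481/2153 = 68.8% → the in-house team
The in-house team wins overall and in every claim group — no reversal.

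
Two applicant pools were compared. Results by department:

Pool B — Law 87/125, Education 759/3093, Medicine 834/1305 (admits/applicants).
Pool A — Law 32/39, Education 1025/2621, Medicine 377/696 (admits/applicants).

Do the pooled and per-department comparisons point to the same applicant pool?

Law: Pool B 87/125 = 69.6%, Pool A 32/39 = 82.1% → Pool A
Education: Pool B 759/3093 = 24.5%, Pool A 1025/2621 = 39.1% → Pool A
Medicine: Pool B 834/1305 = 63.9%, Pool A 377/696 = 54.2% → Pool B
Overall: Pool B 1680/4523 = 37.1%, Pool A 1434/3356 = 42.7% → Pool A
Neither sweeps: Pool B wins 1 of 3 groups, Pool A wins 2. Pool A wins overall but not every group — no Simpson reversal.

No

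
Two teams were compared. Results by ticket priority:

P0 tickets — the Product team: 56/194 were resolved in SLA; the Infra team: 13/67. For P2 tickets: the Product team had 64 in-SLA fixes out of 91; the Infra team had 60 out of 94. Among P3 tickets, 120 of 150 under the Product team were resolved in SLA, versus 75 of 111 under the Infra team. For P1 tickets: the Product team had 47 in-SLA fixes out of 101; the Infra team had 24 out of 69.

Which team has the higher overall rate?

P0: the Product team 56/194 = 28.9%, the Infra team 13/67 = 19.4% → the Product team
P2: the Product team 64/91 = 70.3%, the Infra team 60/94 = 63.8% → the Product team
P3: the Product team 120/150 = 80.0%, the Infra team 75/111 = 67.6% → the Product team
P1: the Product team 47/101 = 46.5%, the Infra team 24/69 = 34.8% → the Product team
Overall: the Product team 287/536 = 53.5%, the Infra team 172/341 = 50.4% → the Product team

the Product team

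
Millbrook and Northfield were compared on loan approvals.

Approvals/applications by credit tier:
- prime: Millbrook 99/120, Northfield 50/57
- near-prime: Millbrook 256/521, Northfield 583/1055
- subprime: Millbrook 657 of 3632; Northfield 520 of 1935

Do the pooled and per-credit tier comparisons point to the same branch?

Prime: Millbrook 99/120 = 82.5%, Northfield 50/57 = 87.7% → Northfield
Near-prime: Millbrook 256/521 = 49.1%, Northfield 583/1055 = 55.3% → Northfield
Subprime: Millbrook 657/3632 = 18.1%, Northfield 520/1935 = 26.9% → Northfield
Overall: Millbrook 1012/4273 = 23.7%, Northfield 1153/3047 = 37.8% → Northfield
Northfield wins overall and in every credit group — no reversal.

Yes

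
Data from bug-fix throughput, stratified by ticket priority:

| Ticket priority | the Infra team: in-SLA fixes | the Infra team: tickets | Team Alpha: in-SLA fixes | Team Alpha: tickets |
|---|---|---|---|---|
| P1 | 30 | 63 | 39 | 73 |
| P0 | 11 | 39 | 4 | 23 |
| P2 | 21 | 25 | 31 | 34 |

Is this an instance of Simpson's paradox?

P1: the Infra team 30/63 = 47.6%, Team Alpha 39/73 = 53.4% → Team Alpha
P0: the Infra team 11/39 = 28.2%, Team Alpha 4/23 = 17.4% → the Infra team
P2: the Infra team 21/25 = 84.0%, Team Alpha 31/34 = 91.2% → Team Alpha
Overall: the Infra team 62/127 = 48.8%, Team Alpha 74/130 = 56.9% → Team Alpha
Neither sweeps: the Infra team wins 1 of 3 groups, Team Alpha wins 2. Team Alpha wins overall but not every group — no Simpson reversal.

No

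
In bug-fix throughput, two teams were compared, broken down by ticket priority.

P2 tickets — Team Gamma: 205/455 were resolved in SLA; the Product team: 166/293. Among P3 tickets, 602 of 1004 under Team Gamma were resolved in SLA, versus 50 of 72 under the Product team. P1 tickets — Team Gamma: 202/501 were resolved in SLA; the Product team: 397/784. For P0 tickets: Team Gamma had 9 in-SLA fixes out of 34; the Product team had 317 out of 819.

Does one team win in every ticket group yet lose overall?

Yes

P2: Team Gamma 205/455 = 45.1%, the Product team 166/293 = 56.7% → the Product team
P3: Team Gamma 602/1004 = 60.0%, the Product team 50/72 = 69.4% → the Product team
P1: Team Gamma 202/501 = 40.3%, the Product team 397/784 = 50.6% → the Product team
P0: Team Gamma 9/34 = 26.5%, the Product team 317/819 = 38.7% → the Product team
Overall: Team Gamma 1018/1994 = 51.1%, the Product team 930/1968 = 47.3% → Team Gamma
The Product team wins each ticket group but Team Gamma wins overall — the comparison reverses. The Product team's tickets skew toward P0, which has a lower base rate.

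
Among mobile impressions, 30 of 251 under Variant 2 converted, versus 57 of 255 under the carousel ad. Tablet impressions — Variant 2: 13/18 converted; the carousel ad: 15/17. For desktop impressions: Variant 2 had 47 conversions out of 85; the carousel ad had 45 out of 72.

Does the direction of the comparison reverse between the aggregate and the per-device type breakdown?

Mobile: Variant 2 30/251 = 12.0%, the carousel ad 57/255 = 22.4% → the carousel ad
Tablet: Variant 2 13/18 = 72.2%, the carousel ad 15/17 = 88.2% → the carousel ad
Desktop: Variant 2 47/85 = 55.3%, the carousel ad 45/72 = 62.5% → the carousel ad
Overall: Variant 2 90/354 = 25.4%, the carousel ad 117/344 = 34.0% → the carousel ad
The carousel ad wins overall and in every device group — no reversal.

No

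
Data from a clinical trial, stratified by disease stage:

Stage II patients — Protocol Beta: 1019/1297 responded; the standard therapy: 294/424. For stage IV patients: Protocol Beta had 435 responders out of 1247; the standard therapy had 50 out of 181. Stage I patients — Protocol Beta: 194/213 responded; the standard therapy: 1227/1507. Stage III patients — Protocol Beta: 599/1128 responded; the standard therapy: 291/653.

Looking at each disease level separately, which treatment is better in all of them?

Protocol Beta

Stage II: Protocol Beta 1019/1297 = 78.6%, the standard therapy 294/424 = 69.3% → Protocol Beta
Stage IV: Protocol Beta 435/1247 = 34.9%, the standard therapy 50/181 = 27.6% → Protocol Beta
Stage I: Protocol Beta 194/213 = 91.1%, the standard therapy 1227/1507 = 81.4% → Protocol Beta
Stage III: Protocol Beta 599/1128 = 53.1%, the standard therapy 291/653 = 44.6% → Protocol Beta
Protocol Beta has the higher rate in all 4 groups.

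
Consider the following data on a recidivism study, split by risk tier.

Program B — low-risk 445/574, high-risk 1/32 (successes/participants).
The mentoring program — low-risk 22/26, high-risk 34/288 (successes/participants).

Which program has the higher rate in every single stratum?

Low-risk: Program B 445/574 = 77.5%, the mentoring program 22/26 = 84.6% → the mentoring program
High-risk: Program B 1/32 = 3.1%, the mentoring program 34/288 = 11.8% → the mentoring program
The mentoring program has the higher rate in both groups.

the mentoring program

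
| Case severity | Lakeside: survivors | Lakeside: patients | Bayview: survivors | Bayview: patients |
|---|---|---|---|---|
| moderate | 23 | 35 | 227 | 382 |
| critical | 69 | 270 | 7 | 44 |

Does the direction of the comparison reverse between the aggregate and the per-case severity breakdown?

Yes

Moderate: Lakeside 23/35 = 65.7%, Bayview 227/382 = 59.4% → Lakeside
Critical: Lakeside 69/270 = 25.6%, Bayview 7/44 = 15.9% → Lakeside
Overall: Lakeside 92/305 = 30.2%, Bayview 234/426 = 54.9% → Bayview
Lakeside wins each case group but Bayview wins overall — the comparison reverses. Lakeside's patients skew toward critical, which has a lower base rate.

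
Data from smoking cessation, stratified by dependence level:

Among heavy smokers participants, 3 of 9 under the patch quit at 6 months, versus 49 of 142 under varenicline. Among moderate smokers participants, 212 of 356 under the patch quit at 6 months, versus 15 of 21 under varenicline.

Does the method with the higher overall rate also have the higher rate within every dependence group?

Heavy smokers: the patch 3/9 = 33.3%, varenicline 49/142 = 34.5% → varenicline
Moderate smokers: the patch 212/356 = 59.6%, varenicline 15/21 = 71.4% → varenicline
Overall: the patch 215/365 = 58.9%, varenicline 64/163 = 39.3% → the patch
Varenicline wins each dependence group but the patch wins overall — the comparison reverses. Varenicline's participants skew toward heavy smokers, which has a lower base rate.

No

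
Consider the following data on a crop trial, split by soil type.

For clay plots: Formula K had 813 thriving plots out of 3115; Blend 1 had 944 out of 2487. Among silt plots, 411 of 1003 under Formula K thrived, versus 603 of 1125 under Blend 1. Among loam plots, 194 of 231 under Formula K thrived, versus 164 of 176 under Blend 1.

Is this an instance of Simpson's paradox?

No

Clay: Formula K 813/3115 = 26.1%, Blend 1 944/2487 = 38.0% → Blend 1
Silt: Formula K 411/1003 = 41.0%, Blend 1 603/1125 = 53.6% → Blend 1
Loam: Formula K 194/231 = 84.0%, Blend 1 164/176 = 93.2% → Blend 1
Overall: Formula K 1418/4349 = 32.6%, Blend 1 1711/3788 = 45.2% → Blend 1
Blend 1 wins overall and in every soil group — no reversal.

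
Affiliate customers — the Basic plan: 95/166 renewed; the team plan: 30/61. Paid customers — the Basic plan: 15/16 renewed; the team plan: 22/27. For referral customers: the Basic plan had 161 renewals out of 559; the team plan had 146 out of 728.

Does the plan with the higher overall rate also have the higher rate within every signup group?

Yes

Affiliate: the Basic plan 95/166 = 57.2%, the team plan 30/61 = 49.2% → the Basic plan
Paid: the Basic plan 15/16 = 93.8%, the team plan 22/27 = 81.5% → the Basic plan
Referral: the Basic plan 161/559 = 28.8%, the team plan 146/728 = 20.1% → the Basic plan
Overall: the Basic plan 271/741 = 36.6%, the team plan 198/816 = 24.3% → the Basic plan
The Basic plan wins overall and in every signup group — no reversal.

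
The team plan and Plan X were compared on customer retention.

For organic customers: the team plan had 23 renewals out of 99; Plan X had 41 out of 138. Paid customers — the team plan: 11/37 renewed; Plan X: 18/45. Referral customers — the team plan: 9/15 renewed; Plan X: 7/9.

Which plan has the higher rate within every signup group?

Plan X

Organic: the team plan 23/99 = 23.2%, Plan X 41/138 = 29.7% → Plan X
Paid: the team plan 11/37 = 29.7%, Plan X 18/45 = 40.0% → Plan X
Referral: the team plan 9/15 = 60.0%, Plan X 7/9 = 77.8% → Plan X
Plan X has the higher rate in all 3 groups.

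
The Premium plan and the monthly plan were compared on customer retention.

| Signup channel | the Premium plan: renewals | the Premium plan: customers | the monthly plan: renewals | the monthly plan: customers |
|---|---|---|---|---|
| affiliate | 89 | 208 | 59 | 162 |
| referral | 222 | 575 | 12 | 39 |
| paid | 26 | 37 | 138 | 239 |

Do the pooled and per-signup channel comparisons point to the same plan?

Affiliate: the Premium plan 89/208 = 42.8%, the monthly plan 59/162 = 36.4% → the Premium plan
Referral: the Premium plan 222/575 = 38.6%, the monthly plan 12/39 = 30.8% → the Premium plan
Paid: the Premium plan 26/37 = 70.3%, the monthly plan 138/239 = 57.7% → the Premium plan
Overall: the Premium plan 337/820 = 41.1%, the monthly plan 209/440 = 47.5% → the monthly plan
The Premium plan wins each signup group but the monthly plan wins overall — the comparison reverses. The Premium plan's customers skew toward referral, which has a lower base rate.

No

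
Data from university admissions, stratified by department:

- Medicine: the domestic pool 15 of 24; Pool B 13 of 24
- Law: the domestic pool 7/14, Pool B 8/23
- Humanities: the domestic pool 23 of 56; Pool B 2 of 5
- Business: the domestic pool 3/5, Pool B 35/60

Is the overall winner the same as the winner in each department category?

Medicine: the domestic pool 15/24 = 62.5%, Pool B 13/24 = 54.2% → the domestic pool
Law: the domestic pool 7/14 = 50.0%, Pool B 8/23 = 34.8% → the domestic pool
Humanities: the domestic pool 23/56 = 41.1%, Pool B 2/5 = 40.0% → the domestic pool
Business: the domestic pool 3/5 = 60.0%, Pool B 35/60 = 58.3% → the domestic pool
Overall: the domestic pool 48/99 = 48.5%, Pool B 58/112 = 51.8% → Pool B
The domestic pool wins each department group but Pool B wins overall — the comparison reverses. The domestic pool's applicants skew toward Humanities, which has a lower base rate.

No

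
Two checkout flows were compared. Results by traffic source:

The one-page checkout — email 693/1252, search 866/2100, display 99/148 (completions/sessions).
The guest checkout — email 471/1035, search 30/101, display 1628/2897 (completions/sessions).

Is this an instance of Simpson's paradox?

Email: the one-page checkout 693/1252 = 55.4%, the guest checkout 471/1035 = 45.5% → the one-page checkout
Search: the one-page checkout 866/2100 = 41.2%, the guest checkout 30/101 = 29.7% → the one-page checkout
Display: the one-page checkout 99/148 = 66.9%, the guest checkout 1628/2897 = 56.2% → the one-page checkout
Overall: the one-page checkout 1658/3500 = 47.4%, the guest checkout 2129/4033 = 52.8% → the guest checkout
The one-page checkout wins each traffic group but the guest checkout wins overall — the comparison reverses. The one-page checkout's sessions skew toward search, which has a lower base rate.

Yes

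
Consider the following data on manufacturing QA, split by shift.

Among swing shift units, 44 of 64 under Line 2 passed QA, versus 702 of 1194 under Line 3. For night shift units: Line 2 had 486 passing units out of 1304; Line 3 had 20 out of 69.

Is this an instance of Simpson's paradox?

Swing shift: Line 2 44/64 = 68.8%, Line 3 702/1194 = 58.8% → Line 2
Night shift: Line 2 486/1304 = 37.3%, Line 3 20/69 = 29.0% → Line 2
Overall: Line 2 530/1368 = 38.7%, Line 3 722/1263 = 57.2% → Line 3
Line 2 wins each shift group but Line 3 wins overall — the comparison reverses. Line 2's units skew toward night shift, which has a lower base rate.

Yes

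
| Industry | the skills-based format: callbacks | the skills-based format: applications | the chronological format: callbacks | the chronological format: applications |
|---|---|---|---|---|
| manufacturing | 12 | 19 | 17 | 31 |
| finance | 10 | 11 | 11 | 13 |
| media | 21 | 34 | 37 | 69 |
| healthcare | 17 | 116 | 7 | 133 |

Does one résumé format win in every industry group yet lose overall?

Manufacturing: the skills-based format 12/19 = 63.2%, the chronological format 17/31 = 54.8% → the skills-based format
Finance: the skills-based format 10/11 = 90.9%, the chronological format 11/13 = 84.6% → the skills-based format
Media: the skills-based format 21/34 = 61.8%, the chronological format 37/69 = 53.6% → the skills-based format
Healthcare: the skills-based format 17/116 = 14.7%, the chronological format 7/133 = 5.3% → the skills-based format
Overall: the skills-based format 60/180 = 33.3%, the chronological format 72/246 = 29.3% → the skills-based format
The skills-based format wins overall and in every industry group — no reversal.

No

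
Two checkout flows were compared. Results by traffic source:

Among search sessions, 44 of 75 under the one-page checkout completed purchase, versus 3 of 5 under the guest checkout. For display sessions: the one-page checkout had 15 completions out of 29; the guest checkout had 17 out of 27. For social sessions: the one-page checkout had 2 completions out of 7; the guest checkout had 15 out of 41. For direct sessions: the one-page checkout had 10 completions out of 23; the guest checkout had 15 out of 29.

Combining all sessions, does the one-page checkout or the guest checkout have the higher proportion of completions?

Search: the one-page checkout 44/75 = 58.7%, the guest checkout 3/5 = 60.0% → the guest checkout
Display: the one-page checkout 15/29 = 51.7%, the guest checkout 17/27 = 63.0% → the guest checkout
Social: the one-page checkout 2/7 = 28.6%, the guest checkout 15/41 = 36.6% → the guest checkout
Direct: the one-page checkout 10/23 = 43.5%, the guest checkout 15/29 = 51.7% → the guest checkout
Overall: the one-page checkout 71/134 = 53.0%, the guest checkout 50/102 = 49.0% → the one-page checkout
(The guest checkout wins every traffic group but the one-page checkout wins overall — the guest checkout's sessions skew toward the low-rate social group.)

the one-page checkout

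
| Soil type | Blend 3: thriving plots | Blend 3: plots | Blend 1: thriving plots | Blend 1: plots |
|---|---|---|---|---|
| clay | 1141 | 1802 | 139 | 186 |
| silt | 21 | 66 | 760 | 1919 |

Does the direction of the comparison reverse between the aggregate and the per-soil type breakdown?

Yes

Clay: Blend 3 1141/1802 = 63.3%, Blend 1 139/186 = 74.7% → Blend 1
Silt: Blend 3 21/66 = 31.8%, Blend 1 760/1919 = 39.6% → Blend 1
Overall: Blend 3 1162/1868 = 62.2%, Blend 1 899/2105 = 42.7% → Blend 3
Blend 1 wins each soil group but Blend 3 wins overall — the comparison reverses. Blend 1's plots skew toward silt, which has a lower base rate.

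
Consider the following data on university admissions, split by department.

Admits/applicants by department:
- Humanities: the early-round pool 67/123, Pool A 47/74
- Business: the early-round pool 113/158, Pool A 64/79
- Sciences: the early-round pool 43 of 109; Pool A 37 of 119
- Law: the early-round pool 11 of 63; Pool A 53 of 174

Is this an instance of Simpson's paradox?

No

Humanities: the early-round pool 67/123 = 54.5%, Pool A 47/74 = 63.5% → Pool A
Business: the early-round pool 113/158 = 71.5%, Pool A 64/79 = 81.0% → Pool A
Sciences: the early-round pool 43/109 = 39.4%, Pool A 37/119 = 31.1% → the early-round pool
Law: the early-round pool 11/63 = 17.5%, Pool A 53/174 = 30.5% → Pool A
Overall: the early-round pool 234/453 = 51.7%, Pool A 201/446 = 45.1% → the early-round pool
Neither sweeps: the early-round pool wins 1 of 4 groups, Pool A wins 3. The early-round pool wins overall but not every group — no Simpson reversal.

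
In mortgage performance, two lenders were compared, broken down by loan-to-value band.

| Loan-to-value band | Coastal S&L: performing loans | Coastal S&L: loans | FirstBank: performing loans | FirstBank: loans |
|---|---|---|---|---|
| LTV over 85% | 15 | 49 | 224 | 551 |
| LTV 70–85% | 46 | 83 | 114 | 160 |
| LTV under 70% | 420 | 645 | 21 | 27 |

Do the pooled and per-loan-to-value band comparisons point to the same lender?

LTV over 85%: Coastal S&L 15/49 = 30.6%, FirstBank 224/551 = 40.7% → FirstBank
LTV 70–85%: Coastal S&L 46/83 = 55.4%, FirstBank 114/160 = 71.2% → FirstBank
LTV under 70%: Coastal S&L 420/645 = 65.1%, FirstBank 21/27 = 77.8% → FirstBank
Overall: Coastal S&L 481/777 = 61.9%, FirstBank 359/738 = 48.6% → Coastal S&L
FirstBank wins each loan-to-value group but Coastal S&L wins overall — the comparison reverses. FirstBank's loans skew toward LTV over 85%, which has a lower base rate.

No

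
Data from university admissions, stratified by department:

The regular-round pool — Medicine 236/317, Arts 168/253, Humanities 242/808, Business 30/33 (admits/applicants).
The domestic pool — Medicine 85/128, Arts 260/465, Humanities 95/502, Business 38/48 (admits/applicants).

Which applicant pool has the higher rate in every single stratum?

Medicine: the regular-round pool 236/317 = 74.4%, the domestic pool 85/128 = 66.4% → the regular-round pool
Arts: the regular-round pool 168/253 = 66.4%, the domestic pool 260/465 = 55.9% → the regular-round pool
Humanities: the regular-round pool 242/808 = 30.0%, the domestic pool 95/502 = 18.9% → the regular-round pool
Business: the regular-round pool 30/33 = 90.9%, the domestic pool 38/48 = 79.2% → the regular-round pool
The regular-round pool has the higher rate in all 4 groups.

the regular-round pool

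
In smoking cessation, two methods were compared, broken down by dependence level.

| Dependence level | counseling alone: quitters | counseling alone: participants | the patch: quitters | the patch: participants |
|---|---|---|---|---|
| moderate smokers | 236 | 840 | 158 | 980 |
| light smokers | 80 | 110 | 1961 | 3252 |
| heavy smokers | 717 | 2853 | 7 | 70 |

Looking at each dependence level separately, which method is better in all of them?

Moderate smokers: counseling alone 236/840 = 28.1%, the patch 158/980 = 16.1% → counseling alone
Light smokers: counseling alone 80/110 = 72.7%, the patch 1961/3252 = 60.3% → counseling alone
Heavy smokers: counseling alone 717/2853 = 25.1%, the patch 7/70 = 10.0% → counseling alone
Counseling alone has the higher rate in all 3 groups.

counseling alone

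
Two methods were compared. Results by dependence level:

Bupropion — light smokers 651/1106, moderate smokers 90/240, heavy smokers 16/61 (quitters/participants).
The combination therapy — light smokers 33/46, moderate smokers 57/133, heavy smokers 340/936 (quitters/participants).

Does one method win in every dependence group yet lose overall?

Yes

Light smokers: bupropion 651/1106 = 58.9%, the combination therapy 33/46 = 71.7% → the combination therapy
Moderate smokers: bupropion 90/240 = 37.5%, the combination therapy 57/133 = 42.9% → the combination therapy
Heavy smokers: bupropion 16/61 = 26.2%, the combination therapy 340/936 = 36.3% → the combination therapy
Overall: bupropion 757/1407 = 53.8%, the combination therapy 430/1115 = 38.6% → bupropion
The combination therapy wins each dependence group but bupropion wins overall — the comparison reverses. The combination therapy's participants skew toward heavy smokers, which has a lower base rate.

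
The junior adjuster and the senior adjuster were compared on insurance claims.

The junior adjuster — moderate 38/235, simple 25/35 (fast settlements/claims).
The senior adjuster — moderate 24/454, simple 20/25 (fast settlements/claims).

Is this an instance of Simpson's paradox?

No

Moderate: the junior adjuster 38/235 = 16.2%, the senior adjuster 24/454 = 5.3% → the junior adjuster
Simple: the junior adjuster 25/35 = 71.4%, the senior adjuster 20/25 = 80.0% → the senior adjuster
Overall: the junior adjuster 63/270 = 23.3%, the senior adjuster 44/479 = 9.2% → the junior adjuster
Neither sweeps: the junior adjuster wins 1 of 2 groups, the senior adjuster wins 1. The junior adjuster wins overall but not every group — no Simpson reversal.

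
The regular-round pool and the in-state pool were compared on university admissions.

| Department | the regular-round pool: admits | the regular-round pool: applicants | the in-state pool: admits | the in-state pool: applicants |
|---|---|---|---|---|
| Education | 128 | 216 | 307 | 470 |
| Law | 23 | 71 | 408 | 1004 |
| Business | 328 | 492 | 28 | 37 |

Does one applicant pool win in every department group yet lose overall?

Yes

Education: the regular-round pool 128/216 = 59.3%, the in-state pool 307/470 = 65.3% → the in-state pool
Law: the regular-round pool 23/71 = 32.4%, the in-state pool 408/1004 = 40.6% → the in-state pool
Business: the regular-round pool 328/492 = 66.7%, the in-state pool 28/37 = 75.7% → the in-state pool
Overall: the regular-round pool 479/779 = 61.5%, the in-state pool 743/1511 = 49.2% → the regular-round pool
The in-state pool wins each department group but the regular-round pool wins overall — the comparison reverses. The in-state pool's applicants skew toward Law, which has a lower base rate.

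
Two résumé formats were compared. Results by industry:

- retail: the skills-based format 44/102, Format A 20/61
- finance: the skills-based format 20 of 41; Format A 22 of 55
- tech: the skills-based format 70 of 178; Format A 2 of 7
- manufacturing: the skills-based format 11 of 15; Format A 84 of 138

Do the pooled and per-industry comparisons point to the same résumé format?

Retail: the skills-based format 44/102 = 43.1%, Format A 20/61 = 32.8% → the skills-based format
Finance: the skills-based format 20/41 = 48.8%, Format A 22/55 = 40.0% → the skills-based format
Tech: the skills-based format 70/178 = 39.3%, Format A 2/7 = 28.6% → the skills-based format
Manufacturing: the skills-based format 11/15 = 73.3%, Format A 84/138 = 60.9% → the skills-based format
Overall: the skills-based format 145/336 = 43.2%, Format A 128/261 = 49.0% → Format A
The skills-based format wins each industry group but Format A wins overall — the comparison reverses. The skills-based format's applications skew toward tech, which has a lower base rate.

No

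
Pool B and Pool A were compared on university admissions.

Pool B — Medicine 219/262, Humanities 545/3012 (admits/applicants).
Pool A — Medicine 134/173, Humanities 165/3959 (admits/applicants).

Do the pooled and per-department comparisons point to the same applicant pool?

Medicine: Pool B 219/262 = 83.6%, Pool A 134/173 = 77.5% → Pool B
Humanities: Pool B 545/3012 = 18.1%, Pool A 165/3959 = 4.2% → Pool B
Overall: Pool B 764/3274 = 23.3%, Pool A 299/4132 = 7.2% → Pool B
Pool B wins overall and in every department group — no reversal.

Yes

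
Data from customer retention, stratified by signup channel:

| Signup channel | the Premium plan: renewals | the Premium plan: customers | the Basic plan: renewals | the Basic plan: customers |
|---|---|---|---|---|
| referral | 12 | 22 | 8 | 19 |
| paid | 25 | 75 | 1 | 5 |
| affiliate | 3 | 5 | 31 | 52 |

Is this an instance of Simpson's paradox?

Referral: the Premium plan 12/22 = 54.5%, the Basic plan 8/19 = 42.1% → the Premium plan
Paid: the Premium plan 25/75 = 33.3%, the Basic plan 1/5 = 20.0% → the Premium plan
Affiliate: the Premium plan 3/5 = 60.0%, the Basic plan 31/52 = 59.6% → the Premium plan
Overall: the Premium plan 40/102 = 39.2%, the Basic plan 40/76 = 52.6% → the Basic plan
The Premium plan wins each signup group but the Basic plan wins overall — the comparison reverses. The Premium plan's customers skew toward paid, which has a lower base rate.

Yes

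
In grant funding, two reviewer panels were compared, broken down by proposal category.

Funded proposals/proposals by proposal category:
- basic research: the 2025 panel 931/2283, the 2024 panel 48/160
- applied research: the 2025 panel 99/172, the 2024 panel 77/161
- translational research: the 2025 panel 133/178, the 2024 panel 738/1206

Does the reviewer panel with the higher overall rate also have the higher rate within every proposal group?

No

Basic research: the 2025 panel 931/2283 = 40.8%, the 2024 panel 48/160 = 30.0% → the 2025 panel
Applied research: the 2025 panel 99/172 = 57.6%, the 2024 panel 77/161 = 47.8% → the 2025 panel
Translational research: the 2025 panel 133/178 = 74.7%, the 2024 panel 738/1206 = 61.2% → the 2025 panel
Overall: the 2025 panel 1163/2633 = 44.2%, the 2024 panel 863/1527 = 56.5% → the 2024 panel
The 2025 panel wins each proposal group but the 2024 panel wins overall — the comparison reverses. The 2025 panel's proposals skew toward basic research, which has a lower base rate.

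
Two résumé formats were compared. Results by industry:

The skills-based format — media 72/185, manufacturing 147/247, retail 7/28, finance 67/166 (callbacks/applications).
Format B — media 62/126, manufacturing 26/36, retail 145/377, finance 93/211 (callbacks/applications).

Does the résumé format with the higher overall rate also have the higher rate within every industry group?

Media: the skills-based format 72/185 = 38.9%, Format B 62/126 = 49.2% → Format B
Manufacturing: the skills-based format 147/247 = 59.5%, Format B 26/36 = 72.2% → Format B
Retail: the skills-based format 7/28 = 25.0%, Format B 145/377 = 38.5% → Format B
Finance: the skills-based format 67/166 = 40.4%, Format B 93/211 = 44.1% → Format B
Overall: the skills-based format 293/626 = 46.8%, Format B 326/750 = 43.5% → the skills-based format
Format B wins each industry group but the skills-based format wins overall — the comparison reverses. Format B's applications skew toward retail, which has a lower base rate.

No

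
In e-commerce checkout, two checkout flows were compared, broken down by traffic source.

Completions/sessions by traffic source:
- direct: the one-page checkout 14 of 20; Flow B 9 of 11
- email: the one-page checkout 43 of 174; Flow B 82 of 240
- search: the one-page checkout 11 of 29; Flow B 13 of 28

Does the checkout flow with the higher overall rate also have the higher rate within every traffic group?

Yes

Direct: the one-page checkout 14/20 = 70.0%, Flow B 9/11 = 81.8% → Flow B
Email: the one-page checkout 43/174 = 24.7%, Flow B 82/240 = 34.2% → Flow B
Search: the one-page checkout 11/29 = 37.9%, Flow B 13/28 = 46.4% → Flow B
Overall: the one-page checkout 68/223 = 30.5%, Flow B 104/279 = 37.3% → Flow B
Flow B wins overall and in every traffic group — no reversal.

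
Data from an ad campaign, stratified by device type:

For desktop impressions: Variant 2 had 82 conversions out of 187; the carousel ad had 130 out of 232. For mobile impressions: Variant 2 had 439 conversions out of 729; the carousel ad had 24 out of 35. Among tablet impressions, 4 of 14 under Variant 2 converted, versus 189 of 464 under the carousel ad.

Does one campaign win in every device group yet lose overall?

Yes

Desktop: Variant 2 82/187 = 43.9%, the carousel ad 130/232 = 56.0% → the carousel ad
Mobile: Variant 2 439/729 = 60.2%, the carousel ad 24/35 = 68.6% → the carousel ad
Tablet: Variant 2 4/14 = 28.6%, the carousel ad 189/464 = 40.7% → the carousel ad
Overall: Variant 2 525/930 = 56.5%, the carousel ad 343/731 = 46.9% → Variant 2
The carousel ad wins each device group but Variant 2 wins overall — the comparison reverses. The carousel ad's impressions skew toward tablet, which has a lower base rate.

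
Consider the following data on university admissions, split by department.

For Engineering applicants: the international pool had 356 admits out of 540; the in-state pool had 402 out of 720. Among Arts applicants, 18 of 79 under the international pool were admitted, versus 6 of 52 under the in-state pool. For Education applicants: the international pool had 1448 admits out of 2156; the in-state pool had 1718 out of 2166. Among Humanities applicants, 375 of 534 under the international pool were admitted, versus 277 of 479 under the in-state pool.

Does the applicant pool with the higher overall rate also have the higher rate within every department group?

No

Engineering: the international pool 356/540 = 65.9%, the in-state pool 402/720 = 55.8% → the international pool
Arts: the international pool 18/79 = 22.8%, the in-state pool 6/52 = 11.5% → the international pool
Education: the international pool 1448/2156 = 67.2%, the in-state pool 1718/2166 = 79.3% → the in-state pool
Humanities: the international pool 375/534 = 70.2%, the in-state pool 277/479 = 57.8% → the international pool
Overall: the international pool 2197/3309 = 66.4%, the in-state pool 2403/3417 = 70.3% → the in-state pool
Neither sweeps: the international pool wins 3 of 4 groups, the in-state pool wins 1. The in-state pool wins overall but not every group — no Simpson reversal.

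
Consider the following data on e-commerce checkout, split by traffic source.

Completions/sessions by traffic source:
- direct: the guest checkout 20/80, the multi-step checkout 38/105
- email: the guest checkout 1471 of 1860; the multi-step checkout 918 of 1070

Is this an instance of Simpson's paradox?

No

Direct: the guest checkout 20/80 = 25.0%, the multi-step checkout 38/105 = 36.2% → the multi-step checkout
Email: the guest checkout 1471/1860 = 79.1%, the multi-step checkout 918/1070 = 85.8% → the multi-step checkout
Overall: the guest checkout 1491/1940 = 76.9%, the multi-step checkout 956/1175 = 81.4% → the multi-step checkout
The multi-step checkout wins overall and in every traffic group — no reversal.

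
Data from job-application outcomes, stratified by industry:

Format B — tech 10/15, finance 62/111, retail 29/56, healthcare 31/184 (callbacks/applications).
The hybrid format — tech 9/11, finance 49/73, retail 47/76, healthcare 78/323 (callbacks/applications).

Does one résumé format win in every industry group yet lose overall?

Tech: Format B 10/15 = 66.7%, the hybrid format 9/11 = 81.8% → the hybrid format
Finance: Format B 62/111 = 55.9%, the hybrid format 49/73 = 67.1% → the hybrid format
Retail: Format B 29/56 = 51.8%, the hybrid format 47/76 = 61.8% → the hybrid format
Healthcare: Format B 31/184 = 16.8%, the hybrid format 78/323 = 24.1% → the hybrid format
Overall: Format B 132/366 = 36.1%, the hybrid format 183/483 = 37.9% → the hybrid format
The hybrid format wins overall and in every industry group — no reversal.

No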